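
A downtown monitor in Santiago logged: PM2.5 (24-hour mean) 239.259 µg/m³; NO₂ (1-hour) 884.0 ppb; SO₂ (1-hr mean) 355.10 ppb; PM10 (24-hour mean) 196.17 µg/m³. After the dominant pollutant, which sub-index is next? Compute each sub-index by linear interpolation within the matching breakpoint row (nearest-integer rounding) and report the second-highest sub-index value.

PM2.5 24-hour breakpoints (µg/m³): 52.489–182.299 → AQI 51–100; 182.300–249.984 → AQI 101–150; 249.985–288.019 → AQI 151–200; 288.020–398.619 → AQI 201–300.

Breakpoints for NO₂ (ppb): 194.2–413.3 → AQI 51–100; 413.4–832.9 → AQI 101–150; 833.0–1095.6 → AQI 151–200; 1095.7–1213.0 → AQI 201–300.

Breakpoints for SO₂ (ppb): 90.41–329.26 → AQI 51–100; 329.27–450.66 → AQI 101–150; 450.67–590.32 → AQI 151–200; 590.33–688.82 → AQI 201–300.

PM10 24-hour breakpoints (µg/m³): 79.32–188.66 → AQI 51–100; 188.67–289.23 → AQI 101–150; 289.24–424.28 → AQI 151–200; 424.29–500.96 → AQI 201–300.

142

PM2.5: 239.259 lies in 182.300–249.984, so I_lo=101, I_hi=150, C_lo=182.300, C_hi=249.984.
(150−101)/(249.984−182.300) × (239.259−182.300) + 101 = 49/67.684 × 56.959 + 101 ≈ 142.24 → 142.
NO₂: 884.0 ∈ [833.0, 1095.6] ↔ index [151, 200].
151 + (884.0−833.0)·(200−151)/(1095.6−833.0) = 151 + 51.0·49/262.6 ≈ 160.52, so AQI = 161.
SO₂: 355.10 lies in 329.27–450.66, so I_lo=101, I_hi=150, C_lo=329.27, C_hi=450.66.
(150−101)/(450.66−329.27) × (355.10−329.27) + 101 = 49/121.39 × 25.83 + 101 ≈ 111.43 → 111.
PM10: 196.17 lies in 188.67–289.23, so I_lo=101, I_hi=150, C_lo=188.67, C_hi=289.23.
(150−101)/(289.23−188.67) × (196.17−188.67) + 101 = 49/100.56 × 7.50 + 101 ≈ 104.65 → 105.
Sub-indices: PM2.5→142, NO₂→161, SO₂→111, PM10→105. Ranked high→low: 161, 142, 111, 105. Second-highest sub-index = 142.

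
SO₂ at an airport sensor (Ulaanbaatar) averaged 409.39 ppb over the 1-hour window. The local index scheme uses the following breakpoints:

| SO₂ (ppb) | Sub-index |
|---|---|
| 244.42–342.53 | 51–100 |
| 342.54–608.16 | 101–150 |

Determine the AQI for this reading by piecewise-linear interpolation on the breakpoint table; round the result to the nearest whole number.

SO₂: 409.39 ∈ [342.54, 608.16] ↔ index [101, 150].
101 + (409.39−342.54)·(150−101)/(608.16−342.54) = 101 + 66.85·49/265.62 ≈ 113.33, so AQI = 113.

113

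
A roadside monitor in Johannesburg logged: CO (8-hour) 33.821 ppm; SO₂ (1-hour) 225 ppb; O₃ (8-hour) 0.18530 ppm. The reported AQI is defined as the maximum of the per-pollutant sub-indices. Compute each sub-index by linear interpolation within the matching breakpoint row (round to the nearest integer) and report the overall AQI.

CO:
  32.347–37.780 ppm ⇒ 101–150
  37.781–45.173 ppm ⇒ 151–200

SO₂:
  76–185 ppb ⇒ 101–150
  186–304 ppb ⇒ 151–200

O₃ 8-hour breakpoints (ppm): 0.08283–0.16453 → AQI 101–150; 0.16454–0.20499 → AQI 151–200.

176

CO: 33.821 lies in 32.347–37.780, so I_lo=101, I_hi=150, C_lo=32.347, C_hi=37.780.
(150−101)/(37.780−32.347) × (33.821−32.347) + 101 = 49/5.433 × 1.474 + 101 ≈ 114.29 → 114.
SO₂ 225: bracket 186–304 → index 151–200; slope 49/118, offset 39.
AQI = 151 + 49/118·39 ≈ 167.19 ⇒ 167.
O₃: row 0.16454–0.20499 (AQI 151–200). (200−151)·(0.18530−0.16454)/(0.20499−0.16454) + 151 = 49·0.02076/0.04045 + 151 ≈ 176.15 → 176.
Sub-indices: CO→114, SO₂→167, O₃→176. Overall AQI = max = 176; dominant pollutant is O₃.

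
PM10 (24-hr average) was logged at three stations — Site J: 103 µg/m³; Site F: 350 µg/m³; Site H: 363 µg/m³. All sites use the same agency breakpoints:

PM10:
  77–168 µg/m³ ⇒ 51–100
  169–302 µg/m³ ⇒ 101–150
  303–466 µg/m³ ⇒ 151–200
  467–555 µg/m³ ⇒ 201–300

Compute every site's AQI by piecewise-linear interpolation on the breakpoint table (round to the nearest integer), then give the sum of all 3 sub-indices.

399

Site J 103: bracket 77–168 → index 51–100; slope 49/91, offset 26.
AQI = 51 + 49/91·26 ≈ 65.00 ⇒ 65.
Site F 350: bracket 303–466 → index 151–200; slope 49/163, offset 47.
AQI = 151 + 49/163·47 ≈ 165.13 ⇒ 165.
Site H: row 303–466 (AQI 151–200). (200−151)·(363−303)/(466−303) + 151 = 49·60/163 + 151 ≈ 169.04 → 169.
AQIs: Site J=65, Site F=165, Site H=169. Sum = 65 + 165 + 169 = 399.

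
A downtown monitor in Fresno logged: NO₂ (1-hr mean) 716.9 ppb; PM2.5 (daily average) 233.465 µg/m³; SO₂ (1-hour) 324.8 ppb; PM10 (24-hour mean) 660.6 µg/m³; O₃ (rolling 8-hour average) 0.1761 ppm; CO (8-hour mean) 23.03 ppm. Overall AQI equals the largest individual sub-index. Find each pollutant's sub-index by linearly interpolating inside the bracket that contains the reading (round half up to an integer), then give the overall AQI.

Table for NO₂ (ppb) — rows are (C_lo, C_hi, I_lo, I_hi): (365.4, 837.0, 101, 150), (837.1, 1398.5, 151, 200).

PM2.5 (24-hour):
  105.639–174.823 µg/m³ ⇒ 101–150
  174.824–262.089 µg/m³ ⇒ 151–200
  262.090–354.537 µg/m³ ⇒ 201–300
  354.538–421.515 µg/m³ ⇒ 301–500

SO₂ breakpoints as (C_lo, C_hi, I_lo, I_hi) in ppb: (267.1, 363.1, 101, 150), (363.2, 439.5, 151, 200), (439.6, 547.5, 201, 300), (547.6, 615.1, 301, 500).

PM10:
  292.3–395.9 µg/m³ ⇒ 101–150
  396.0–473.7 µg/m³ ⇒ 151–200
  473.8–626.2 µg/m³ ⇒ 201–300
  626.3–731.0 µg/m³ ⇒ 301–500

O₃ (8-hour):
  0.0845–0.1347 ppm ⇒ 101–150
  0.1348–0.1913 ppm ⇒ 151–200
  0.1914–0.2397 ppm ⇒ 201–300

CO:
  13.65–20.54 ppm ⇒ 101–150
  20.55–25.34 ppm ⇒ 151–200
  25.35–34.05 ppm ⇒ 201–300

NO₂: 716.9 lies in 365.4–837.0, so I_lo=101, I_hi=150, C_lo=365.4, C_hi=837.0.
(150−101)/(837.0−365.4) × (716.9−365.4) + 101 = 49/471.6 × 351.5 + 101 ≈ 137.52 → 138.
PM2.5 233.465: bracket 174.824–262.089 → index 151–200; slope 49/87.265, offset 58.641.
AQI = 151 + 49/87.265·58.641 ≈ 183.93 ⇒ 184.
SO₂ 324.8: bracket 267.1–363.1 → index 101–150; slope 49/96.0, offset 57.7.
AQI = 101 + 49/96.0·57.7 ≈ 130.45 ⇒ 130.
PM10: row 626.3–731.0 (AQI 301–500). (500−301)·(660.6−626.3)/(731.0−626.3) + 301 = 199·34.3/104.7 + 301 ≈ 366.19 → 366.
O₃: 0.1761 ∈ [0.1348, 0.1913] ↔ index [151, 200].
151 + (0.1761−0.1348)·(200−151)/(0.1913−0.1348) = 151 + 0.0413·49/0.0565 ≈ 186.82, so AQI = 187.
CO: 23.03 ∈ [20.55, 25.34] ↔ index [151, 200].
151 + (23.03−20.55)·(200−151)/(25.34−20.55) = 151 + 2.48·49/4.79 ≈ 176.37, so AQI = 176.
Sub-indices: NO₂→138, PM2.5→184, SO₂→130, PM10→366, O₃→187, CO→176. Overall AQI = max = 366; dominant pollutant is PM10.

366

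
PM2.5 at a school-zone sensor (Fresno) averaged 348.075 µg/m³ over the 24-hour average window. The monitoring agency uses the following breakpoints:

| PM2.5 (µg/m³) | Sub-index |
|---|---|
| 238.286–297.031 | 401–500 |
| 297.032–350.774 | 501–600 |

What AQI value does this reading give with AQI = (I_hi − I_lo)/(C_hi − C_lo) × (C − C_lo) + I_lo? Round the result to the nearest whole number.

PM2.5: 348.075 ∈ [297.032, 350.774] ↔ index [501, 600].
501 + (348.075−297.032)·(600−501)/(350.774−297.032) = 501 + 51.043·99/53.742 ≈ 595.03, so AQI = 595.

595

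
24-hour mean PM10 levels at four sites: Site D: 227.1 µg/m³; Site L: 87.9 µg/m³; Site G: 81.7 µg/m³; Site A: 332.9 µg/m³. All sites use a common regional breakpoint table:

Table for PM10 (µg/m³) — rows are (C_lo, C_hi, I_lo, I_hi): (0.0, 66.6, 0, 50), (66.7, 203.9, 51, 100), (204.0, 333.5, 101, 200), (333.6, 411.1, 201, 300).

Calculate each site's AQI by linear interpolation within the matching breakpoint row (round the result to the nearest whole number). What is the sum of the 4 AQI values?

434

Site D: 227.1 ∈ [204.0, 333.5] ↔ index [101, 200].
101 + (227.1−204.0)·(200−101)/(333.5−204.0) = 101 + 23.1·99/129.5 ≈ 118.66, so AQI = 119.
Site L: row 66.7–203.9 (AQI 51–100). (100−51)·(87.9−66.7)/(203.9−66.7) + 51 = 49·21.2/137.2 + 51 ≈ 58.57 → 59.
Site G: row 66.7–203.9 (AQI 51–100). (100−51)·(81.7−66.7)/(203.9−66.7) + 51 = 49·15.0/137.2 + 51 ≈ 56.36 → 56.
Site A: 332.9 ∈ [204.0, 333.5] ↔ index [101, 200].
101 + (332.9−204.0)·(200−101)/(333.5−204.0) = 101 + 128.9·99/129.5 ≈ 199.54, so AQI = 200.
AQIs: Site D=119, Site L=59, Site G=56, Site A=200. Sum = 119 + 59 + 56 + 200 = 434.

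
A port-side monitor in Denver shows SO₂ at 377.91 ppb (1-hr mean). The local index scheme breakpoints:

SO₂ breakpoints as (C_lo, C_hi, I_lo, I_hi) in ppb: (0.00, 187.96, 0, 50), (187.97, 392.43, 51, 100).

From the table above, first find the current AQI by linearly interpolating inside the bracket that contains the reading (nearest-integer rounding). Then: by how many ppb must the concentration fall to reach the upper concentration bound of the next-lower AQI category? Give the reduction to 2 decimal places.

SO₂: 377.91 lies in 187.97–392.43, so I_lo=51, I_hi=100, C_lo=187.97, C_hi=392.43.
(100−51)/(392.43−187.97) × (377.91−187.97) + 51 = 49/204.46 × 189.94 + 51 ≈ 96.52 → 97.
Current AQI 97 is in the Moderate range (51–100). The next-lower category tops out at AQI 50, whose upper concentration bound is 187.96 ppb.
Reduction needed = 377.91 − 187.96 = 189.95 ppb.

189.95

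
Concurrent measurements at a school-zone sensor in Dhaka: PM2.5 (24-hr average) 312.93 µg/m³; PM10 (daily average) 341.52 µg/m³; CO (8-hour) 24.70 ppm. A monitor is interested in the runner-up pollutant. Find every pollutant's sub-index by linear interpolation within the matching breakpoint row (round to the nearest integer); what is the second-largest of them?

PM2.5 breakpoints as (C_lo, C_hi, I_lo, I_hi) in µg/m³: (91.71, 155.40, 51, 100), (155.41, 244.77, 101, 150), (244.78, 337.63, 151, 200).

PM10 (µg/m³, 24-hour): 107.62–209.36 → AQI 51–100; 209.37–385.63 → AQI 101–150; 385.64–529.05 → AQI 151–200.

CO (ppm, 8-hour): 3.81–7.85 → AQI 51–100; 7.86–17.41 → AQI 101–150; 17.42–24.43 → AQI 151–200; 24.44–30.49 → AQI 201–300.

187

PM2.5: 312.93 ∈ [244.78, 337.63] ↔ index [151, 200].
151 + (312.93−244.78)·(200−151)/(337.63−244.78) = 151 + 68.15·49/92.85 ≈ 186.96, so AQI = 187.
PM10: 341.52 lies in 209.37–385.63, so I_lo=101, I_hi=150, C_lo=209.37, C_hi=385.63.
(150−101)/(385.63−209.37) × (341.52−209.37) + 101 = 49/176.26 × 132.15 + 101 ≈ 137.74 → 138.
CO 24.70: bracket 24.44–30.49 → index 201–300; slope 99/6.05, offset 0.26.
AQI = 201 + 99/6.05·0.26 ≈ 205.25 ⇒ 205.
Sub-indices: PM2.5→187, PM10→138, CO→205. Ranked high→low: 205, 187, 138. Second-highest sub-index = 187.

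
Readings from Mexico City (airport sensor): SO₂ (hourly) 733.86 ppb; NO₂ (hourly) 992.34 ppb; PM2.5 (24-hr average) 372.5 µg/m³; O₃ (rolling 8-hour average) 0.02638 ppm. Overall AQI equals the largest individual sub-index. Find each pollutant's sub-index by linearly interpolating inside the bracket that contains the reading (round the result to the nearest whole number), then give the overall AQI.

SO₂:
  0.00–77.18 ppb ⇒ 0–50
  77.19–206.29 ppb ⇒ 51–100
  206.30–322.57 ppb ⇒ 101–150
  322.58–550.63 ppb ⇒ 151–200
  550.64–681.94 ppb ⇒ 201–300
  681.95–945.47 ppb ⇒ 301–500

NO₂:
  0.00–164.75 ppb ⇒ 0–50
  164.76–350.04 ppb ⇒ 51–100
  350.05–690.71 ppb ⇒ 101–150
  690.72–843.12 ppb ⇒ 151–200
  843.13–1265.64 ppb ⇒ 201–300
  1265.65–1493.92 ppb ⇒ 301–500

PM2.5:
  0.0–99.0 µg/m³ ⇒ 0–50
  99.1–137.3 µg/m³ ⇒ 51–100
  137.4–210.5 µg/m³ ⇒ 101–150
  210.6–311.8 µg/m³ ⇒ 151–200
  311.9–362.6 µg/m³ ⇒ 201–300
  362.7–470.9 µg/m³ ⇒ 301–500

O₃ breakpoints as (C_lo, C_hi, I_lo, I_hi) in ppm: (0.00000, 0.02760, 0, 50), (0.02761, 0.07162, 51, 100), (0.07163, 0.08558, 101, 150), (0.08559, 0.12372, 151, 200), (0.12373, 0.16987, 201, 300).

SO₂: 733.86 lies in 681.95–945.47, so I_lo=301, I_hi=500, C_lo=681.95, C_hi=945.47.
(500−301)/(945.47−681.95) × (733.86−681.95) + 301 = 199/263.52 × 51.91 + 301 ≈ 340.20 → 340.
NO₂: row 843.13–1265.64 (AQI 201–300). (300−201)·(992.34−843.13)/(1265.64−843.13) + 201 = 99·149.21/422.51 + 201 ≈ 235.96 → 236.
PM2.5 372.5: bracket 362.7–470.9 → index 301–500; slope 199/108.2, offset 9.8.
AQI = 301 + 199/108.2·9.8 ≈ 319.02 ⇒ 319.
O₃: 0.02638 lies in 0.00000–0.02760, so I_lo=0, I_hi=50, C_lo=0.00000, C_hi=0.02760.
(50−0)/(0.02760−0.00000) × (0.02638−0.00000) + 0 = 50/0.02760 × 0.02638 + 0 ≈ 47.79 → 48.
Sub-indices: SO₂→340, NO₂→236, PM2.5→319, O₃→48. Overall AQI = max = 340; dominant pollutant is SO₂.

340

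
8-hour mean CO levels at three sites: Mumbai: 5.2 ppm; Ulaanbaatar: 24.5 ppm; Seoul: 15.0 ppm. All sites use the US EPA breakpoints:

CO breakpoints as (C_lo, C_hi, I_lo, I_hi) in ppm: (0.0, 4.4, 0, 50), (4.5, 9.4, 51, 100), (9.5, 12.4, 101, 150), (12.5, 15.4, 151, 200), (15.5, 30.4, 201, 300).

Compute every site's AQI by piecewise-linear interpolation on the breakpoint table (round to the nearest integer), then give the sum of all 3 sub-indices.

Mumbai: row 4.5–9.4 (AQI 51–100). (100−51)·(5.2−4.5)/(9.4−4.5) + 51 = 49·0.7/4.9 + 51 ≈ 58.00 → 58.
Ulaanbaatar: 24.5 ∈ [15.5, 30.4] ↔ index [201, 300].
201 + (24.5−15.5)·(300−201)/(30.4−15.5) = 201 + 9.0·99/14.9 ≈ 260.80, so AQI = 261.
Seoul: 15.0 ∈ [12.5, 15.4] ↔ index [151, 200].
151 + (15.0−12.5)·(200−151)/(15.4−12.5) = 151 + 2.5·49/2.9 ≈ 193.24, so AQI = 193.
AQIs: Mumbai=58, Ulaanbaatar=261, Seoul=193. Sum = 58 + 261 + 193 = 512.

512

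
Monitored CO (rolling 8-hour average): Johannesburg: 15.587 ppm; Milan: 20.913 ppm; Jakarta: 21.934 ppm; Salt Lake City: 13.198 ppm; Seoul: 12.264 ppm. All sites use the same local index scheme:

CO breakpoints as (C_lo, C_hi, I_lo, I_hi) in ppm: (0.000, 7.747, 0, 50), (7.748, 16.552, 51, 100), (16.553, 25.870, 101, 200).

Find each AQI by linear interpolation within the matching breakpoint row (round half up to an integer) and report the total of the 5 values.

557

Johannesburg: 15.587 lies in 7.748–16.552, so I_lo=51, I_hi=100, C_lo=7.748, C_hi=16.552.
(100−51)/(16.552−7.748) × (15.587−7.748) + 51 = 49/8.804 × 7.839 + 51 ≈ 94.63 → 95.
Milan 20.913: bracket 16.553–25.870 → index 101–200; slope 99/9.317, offset 4.360.
AQI = 101 + 99/9.317·4.360 ≈ 147.33 ⇒ 147.
Jakarta: 21.934 lies in 16.553–25.870, so I_lo=101, I_hi=200, C_lo=16.553, C_hi=25.870.
(200−101)/(25.870−16.553) × (21.934−16.553) + 101 = 99/9.317 × 5.381 + 101 ≈ 158.18 → 158.
Salt Lake City 13.198: bracket 7.748–16.552 → index 51–100; slope 49/8.804, offset 5.450.
AQI = 51 + 49/8.804·5.450 ≈ 81.33 ⇒ 81.
Seoul: row 7.748–16.552 (AQI 51–100). (100−51)·(12.264−7.748)/(16.552−7.748) + 51 = 49·4.516/8.804 + 51 ≈ 76.13 → 76.
AQIs: Johannesburg=95, Milan=147, Jakarta=158, Salt Lake City=81, Seoul=76. Sum = 95 + 147 + 158 + 81 + 76 = 557.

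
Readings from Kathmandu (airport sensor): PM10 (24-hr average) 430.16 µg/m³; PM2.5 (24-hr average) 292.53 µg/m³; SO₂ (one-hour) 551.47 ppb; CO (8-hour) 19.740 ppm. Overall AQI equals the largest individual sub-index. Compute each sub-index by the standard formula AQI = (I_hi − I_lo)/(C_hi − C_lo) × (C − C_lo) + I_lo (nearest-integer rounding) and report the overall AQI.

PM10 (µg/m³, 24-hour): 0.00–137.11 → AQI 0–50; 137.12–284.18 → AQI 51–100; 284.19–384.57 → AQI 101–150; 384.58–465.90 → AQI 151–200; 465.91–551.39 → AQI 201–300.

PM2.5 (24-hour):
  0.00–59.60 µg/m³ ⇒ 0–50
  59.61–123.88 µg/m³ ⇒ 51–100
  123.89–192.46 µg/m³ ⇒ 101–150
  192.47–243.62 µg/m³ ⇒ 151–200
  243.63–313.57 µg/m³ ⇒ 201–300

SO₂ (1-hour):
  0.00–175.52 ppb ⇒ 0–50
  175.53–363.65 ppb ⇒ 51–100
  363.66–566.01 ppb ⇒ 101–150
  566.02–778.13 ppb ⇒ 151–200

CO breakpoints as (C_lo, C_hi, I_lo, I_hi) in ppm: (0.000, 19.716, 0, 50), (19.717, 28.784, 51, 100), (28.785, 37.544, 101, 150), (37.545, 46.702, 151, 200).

270

PM10: row 384.58–465.90 (AQI 151–200). (200−151)·(430.16−384.58)/(465.90−384.58) + 151 = 49·45.58/81.32 + 151 ≈ 178.46 → 178.
PM2.5: 292.53 lies in 243.63–313.57, so I_lo=201, I_hi=300, C_lo=243.63, C_hi=313.57.
(300−201)/(313.57−243.63) × (292.53−243.63) + 201 = 99/69.94 × 48.90 + 201 ≈ 270.22 → 270.
SO₂ 551.47: bracket 363.66–566.01 → index 101–150; slope 49/202.35, offset 187.81.
AQI = 101 + 49/202.35·187.81 ≈ 146.48 ⇒ 146.
CO 19.740: bracket 19.717–28.784 → index 51–100; slope 49/9.067, offset 0.023.
AQI = 51 + 49/9.067·0.023 ≈ 51.12 ⇒ 51.
Sub-indices: PM10→178, PM2.5→270, SO₂→146, CO→51. Overall AQI = max = 270; dominant pollutant is PM2.5.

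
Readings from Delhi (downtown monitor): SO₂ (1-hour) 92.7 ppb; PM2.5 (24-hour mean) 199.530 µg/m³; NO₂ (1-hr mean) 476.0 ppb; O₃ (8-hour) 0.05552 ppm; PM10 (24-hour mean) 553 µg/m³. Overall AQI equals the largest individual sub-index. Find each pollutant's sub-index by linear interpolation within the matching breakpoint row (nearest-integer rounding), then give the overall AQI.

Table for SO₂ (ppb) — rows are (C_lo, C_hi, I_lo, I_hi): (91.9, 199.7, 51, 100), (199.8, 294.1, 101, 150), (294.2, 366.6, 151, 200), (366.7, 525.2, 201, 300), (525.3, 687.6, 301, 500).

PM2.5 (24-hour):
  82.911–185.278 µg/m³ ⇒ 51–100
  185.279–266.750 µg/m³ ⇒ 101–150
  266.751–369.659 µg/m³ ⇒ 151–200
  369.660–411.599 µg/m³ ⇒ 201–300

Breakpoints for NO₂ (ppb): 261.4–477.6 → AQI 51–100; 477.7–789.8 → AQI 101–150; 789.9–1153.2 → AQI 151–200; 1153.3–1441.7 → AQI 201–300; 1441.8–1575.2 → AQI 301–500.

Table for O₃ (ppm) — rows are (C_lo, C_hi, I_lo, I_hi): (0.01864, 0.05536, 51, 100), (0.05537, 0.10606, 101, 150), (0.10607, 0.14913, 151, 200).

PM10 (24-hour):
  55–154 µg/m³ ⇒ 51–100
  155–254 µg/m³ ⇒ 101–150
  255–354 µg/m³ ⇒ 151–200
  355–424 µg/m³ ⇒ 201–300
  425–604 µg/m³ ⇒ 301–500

SO₂: 92.7 ∈ [91.9, 199.7] ↔ index [51, 100].
51 + (92.7−91.9)·(100−51)/(199.7−91.9) = 51 + 0.8·49/107.8 ≈ 51.36, so AQI = 51.
PM2.5: row 185.279–266.750 (AQI 101–150). (150−101)·(199.530−185.279)/(266.750−185.279) + 101 = 49·14.251/81.471 + 101 ≈ 109.57 → 110.
NO₂: row 261.4–477.6 (AQI 51–100). (100−51)·(476.0−261.4)/(477.6−261.4) + 51 = 49·214.6/216.2 + 51 ≈ 99.64 → 100.
O₃ 0.05552: bracket 0.05537–0.10606 → index 101–150; slope 49/0.05069, offset 0.00015.
AQI = 101 + 49/0.05069·0.00015 ≈ 101.14 ⇒ 101.
PM10: 553 lies in 425–604, so I_lo=301, I_hi=500, C_lo=425, C_hi=604.
(500−301)/(604−425) × (553−425) + 301 = 199/179 × 128 + 301 ≈ 443.30 → 443.
Sub-indices: SO₂→51, PM2.5→110, NO₂→100, O₃→101, PM10→443. Overall AQI = max = 443; dominant pollutant is PM10.
AQI 443: Hazardous.

443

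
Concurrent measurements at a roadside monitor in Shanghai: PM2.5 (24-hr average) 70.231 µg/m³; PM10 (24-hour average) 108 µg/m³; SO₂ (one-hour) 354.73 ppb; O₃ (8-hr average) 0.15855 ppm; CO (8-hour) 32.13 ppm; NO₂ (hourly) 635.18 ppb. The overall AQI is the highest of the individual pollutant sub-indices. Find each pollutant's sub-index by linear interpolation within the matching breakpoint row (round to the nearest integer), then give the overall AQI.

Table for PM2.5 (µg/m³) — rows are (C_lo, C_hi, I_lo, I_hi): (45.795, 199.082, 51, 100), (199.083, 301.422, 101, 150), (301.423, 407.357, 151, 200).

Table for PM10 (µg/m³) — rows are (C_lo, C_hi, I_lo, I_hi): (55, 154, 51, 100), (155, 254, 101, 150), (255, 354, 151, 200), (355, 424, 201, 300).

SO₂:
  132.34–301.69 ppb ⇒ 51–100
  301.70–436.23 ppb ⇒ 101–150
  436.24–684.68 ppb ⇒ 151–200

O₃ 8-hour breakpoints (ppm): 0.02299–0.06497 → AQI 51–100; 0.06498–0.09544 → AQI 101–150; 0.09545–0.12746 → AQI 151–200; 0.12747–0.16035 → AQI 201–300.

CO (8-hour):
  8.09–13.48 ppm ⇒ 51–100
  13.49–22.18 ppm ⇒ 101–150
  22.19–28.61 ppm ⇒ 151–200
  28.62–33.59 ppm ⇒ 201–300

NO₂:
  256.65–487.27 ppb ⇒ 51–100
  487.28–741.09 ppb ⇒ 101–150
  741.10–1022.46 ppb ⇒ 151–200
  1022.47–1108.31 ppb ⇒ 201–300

PM2.5: row 45.795–199.082 (AQI 51–100). (100−51)·(70.231−45.795)/(199.082−45.795) + 51 = 49·24.436/153.287 + 51 ≈ 58.81 → 59.
PM10 108: bracket 55–154 → index 51–100; slope 49/99, offset 53.
AQI = 51 + 49/99·53 ≈ 77.23 ⇒ 77.
SO₂: 354.73 lies in 301.70–436.23, so I_lo=101, I_hi=150, C_lo=301.70, C_hi=436.23.
(150−101)/(436.23−301.70) × (354.73−301.70) + 101 = 49/134.53 × 53.03 + 101 ≈ 120.32 → 120.
O₃: 0.15855 ∈ [0.12747, 0.16035] ↔ index [201, 300].
201 + (0.15855−0.12747)·(300−201)/(0.16035−0.12747) = 201 + 0.03108·99/0.03288 ≈ 294.58, so AQI = 295.
CO 32.13: bracket 28.62–33.59 → index 201–300; slope 99/4.97, offset 3.51.
AQI = 201 + 99/4.97·3.51 ≈ 270.92 ⇒ 271.
NO₂: 635.18 ∈ [487.28, 741.09] ↔ index [101, 150].
101 + (635.18−487.28)·(150−101)/(741.09−487.28) = 101 + 147.90·49/253.81 ≈ 129.55, so AQI = 130.
Sub-indices: PM2.5→59, PM10→77, SO₂→120, O₃→295, CO→271, NO₂→130. Overall AQI = max = 295; dominant pollutant is O₃.
AQI 295: Very Unhealthy.

295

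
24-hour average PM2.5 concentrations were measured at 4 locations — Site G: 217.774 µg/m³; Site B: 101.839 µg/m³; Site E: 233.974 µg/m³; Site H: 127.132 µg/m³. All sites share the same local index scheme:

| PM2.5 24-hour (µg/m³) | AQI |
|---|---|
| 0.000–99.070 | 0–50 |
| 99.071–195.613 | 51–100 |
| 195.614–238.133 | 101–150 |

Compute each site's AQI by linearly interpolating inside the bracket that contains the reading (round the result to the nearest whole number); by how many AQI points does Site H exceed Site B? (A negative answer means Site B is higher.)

13

Site G: row 195.614–238.133 (AQI 101–150). (150−101)·(217.774−195.614)/(238.133−195.614) + 101 = 49·22.160/42.519 + 101 ≈ 126.54 → 127.
Site B: 101.839 lies in 99.071–195.613, so I_lo=51, I_hi=100, C_lo=99.071, C_hi=195.613.
(100−51)/(195.613−99.071) × (101.839−99.071) + 51 = 49/96.542 × 2.768 + 51 ≈ 52.40 → 52.
Site E: 233.974 ∈ [195.614, 238.133] ↔ index [101, 150].
101 + (233.974−195.614)·(150−101)/(238.133−195.614) = 101 + 38.360·49/42.519 ≈ 145.21, so AQI = 145.
Site H: 127.132 ∈ [99.071, 195.613] ↔ index [51, 100].
51 + (127.132−99.071)·(100−51)/(195.613−99.071) = 51 + 28.061·49/96.542 ≈ 65.24, so AQI = 65.
AQIs: Site G=127, Site B=52, Site E=145, Site H=65. Site H (65) − Site B (52) = 13.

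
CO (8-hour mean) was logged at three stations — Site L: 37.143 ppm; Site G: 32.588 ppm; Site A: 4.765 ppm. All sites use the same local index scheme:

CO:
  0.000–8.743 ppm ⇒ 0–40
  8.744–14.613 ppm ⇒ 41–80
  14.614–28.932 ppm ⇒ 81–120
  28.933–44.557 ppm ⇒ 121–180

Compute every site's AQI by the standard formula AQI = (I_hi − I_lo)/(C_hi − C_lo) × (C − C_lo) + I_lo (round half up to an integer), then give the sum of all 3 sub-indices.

Site L: 37.143 ∈ [28.933, 44.557] ↔ index [121, 180].
121 + (37.143−28.933)·(180−121)/(44.557−28.933) = 121 + 8.210·59/15.624 ≈ 152.00, so AQI = 152.
Site G: 32.588 ∈ [28.933, 44.557] ↔ index [121, 180].
121 + (32.588−28.933)·(180−121)/(44.557−28.933) = 121 + 3.655·59/15.624 ≈ 134.80, so AQI = 135.
Site A 4.765: bracket 0.000–8.743 → index 0–40; slope 40/8.743, offset 4.765.
AQI = 0 + 40/8.743·4.765 ≈ 21.80 ⇒ 22.
AQIs: Site L=152, Site G=135, Site A=22. Sum = 152 + 135 + 22 = 309.

309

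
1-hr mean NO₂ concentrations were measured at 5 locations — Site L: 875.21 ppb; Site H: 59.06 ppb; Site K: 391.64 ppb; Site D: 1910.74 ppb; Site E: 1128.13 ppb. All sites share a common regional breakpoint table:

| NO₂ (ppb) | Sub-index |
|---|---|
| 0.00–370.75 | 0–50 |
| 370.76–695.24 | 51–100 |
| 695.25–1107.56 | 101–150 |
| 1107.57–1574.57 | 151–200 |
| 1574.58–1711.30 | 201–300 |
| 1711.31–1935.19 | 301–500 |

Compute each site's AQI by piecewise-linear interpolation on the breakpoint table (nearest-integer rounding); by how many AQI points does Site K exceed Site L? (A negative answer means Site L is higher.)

-68

Site L: row 695.25–1107.56 (AQI 101–150). (150−101)·(875.21−695.25)/(1107.56−695.25) + 101 = 49·179.96/412.31 + 101 ≈ 122.39 → 122.
Site H: row 0.00–370.75 (AQI 0–50). (50−0)·(59.06−0.00)/(370.75−0.00) + 0 = 50·59.06/370.75 + 0 ≈ 7.96 → 8.
Site K 391.64: bracket 370.76–695.24 → index 51–100; slope 49/324.48, offset 20.88.
AQI = 51 + 49/324.48·20.88 ≈ 54.15 ⇒ 54.
Site D: 1910.74 lies in 1711.31–1935.19, so I_lo=301, I_hi=500, C_lo=1711.31, C_hi=1935.19.
(500−301)/(1935.19−1711.31) × (1910.74−1711.31) + 301 = 199/223.88 × 199.43 + 301 ≈ 478.27 → 478.
Site E: 1128.13 lies in 1107.57–1574.57, so I_lo=151, I_hi=200, C_lo=1107.57, C_hi=1574.57.
(200−151)/(1574.57−1107.57) × (1128.13−1107.57) + 151 = 49/467.00 × 20.56 + 151 ≈ 153.16 → 153.
AQIs: Site L=122, Site H=8, Site K=54, Site D=478, Site E=153. Site K (54) − Site L (122) = -68.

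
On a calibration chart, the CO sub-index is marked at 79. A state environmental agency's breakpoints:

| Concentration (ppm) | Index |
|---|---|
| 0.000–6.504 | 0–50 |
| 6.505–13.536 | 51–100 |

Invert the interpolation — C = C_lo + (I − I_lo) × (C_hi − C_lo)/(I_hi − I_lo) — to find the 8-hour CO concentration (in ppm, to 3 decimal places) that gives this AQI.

AQI 79 lies in the 51–100 band, which corresponds to 6.505–13.536 ppm.
C = 6.505 + (79−51)×(13.536−6.505)/(100−51) = 6.505 + 28×7.031/49 ≈ 10.52271 ppm → 10.523 ppm to 3 dp.

10.523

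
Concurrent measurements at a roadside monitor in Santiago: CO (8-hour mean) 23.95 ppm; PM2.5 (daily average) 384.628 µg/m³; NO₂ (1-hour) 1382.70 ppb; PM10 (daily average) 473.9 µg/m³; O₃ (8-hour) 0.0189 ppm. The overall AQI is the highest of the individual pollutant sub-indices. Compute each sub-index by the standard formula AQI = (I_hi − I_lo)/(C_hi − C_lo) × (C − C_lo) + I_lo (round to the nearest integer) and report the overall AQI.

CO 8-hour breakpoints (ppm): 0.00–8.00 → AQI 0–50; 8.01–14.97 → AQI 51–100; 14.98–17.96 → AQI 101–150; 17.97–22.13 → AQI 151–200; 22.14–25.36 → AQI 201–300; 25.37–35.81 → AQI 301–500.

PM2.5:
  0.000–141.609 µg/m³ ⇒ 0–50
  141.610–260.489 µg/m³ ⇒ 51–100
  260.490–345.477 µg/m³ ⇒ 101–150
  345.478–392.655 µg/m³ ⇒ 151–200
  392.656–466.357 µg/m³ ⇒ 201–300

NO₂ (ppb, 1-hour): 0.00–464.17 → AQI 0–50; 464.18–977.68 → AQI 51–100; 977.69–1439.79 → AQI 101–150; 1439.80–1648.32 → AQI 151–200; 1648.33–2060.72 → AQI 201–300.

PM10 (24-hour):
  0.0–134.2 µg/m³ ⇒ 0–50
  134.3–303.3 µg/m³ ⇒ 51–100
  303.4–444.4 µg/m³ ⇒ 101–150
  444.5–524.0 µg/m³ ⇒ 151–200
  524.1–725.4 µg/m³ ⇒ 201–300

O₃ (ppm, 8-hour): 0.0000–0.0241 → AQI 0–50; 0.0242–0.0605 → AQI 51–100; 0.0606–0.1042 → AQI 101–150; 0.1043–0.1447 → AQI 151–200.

257

CO 23.95: bracket 22.14–25.36 → index 201–300; slope 99/3.22, offset 1.81.
AQI = 201 + 99/3.22·1.81 ≈ 256.65 ⇒ 257.
PM2.5: 384.628 lies in 345.478–392.655, so I_lo=151, I_hi=200, C_lo=345.478, C_hi=392.655.
(200−151)/(392.655−345.478) × (384.628−345.478) + 151 = 49/47.177 × 39.150 + 151 ≈ 191.66 → 192.
NO₂ 1382.70: bracket 977.69–1439.79 → index 101–150; slope 49/462.10, offset 405.01.
AQI = 101 + 49/462.10·405.01 ≈ 143.95 ⇒ 144.
PM10: 473.9 ∈ [444.5, 524.0] ↔ index [151, 200].
151 + (473.9−444.5)·(200−151)/(524.0−444.5) = 151 + 29.4·49/79.5 ≈ 169.12, so AQI = 169.
O₃: 0.0189 lies in 0.0000–0.0241, so I_lo=0, I_hi=50, C_lo=0.0000, C_hi=0.0241.
(50−0)/(0.0241−0.0000) × (0.0189−0.0000) + 0 = 50/0.0241 × 0.0189 + 0 ≈ 39.21 → 39.
Sub-indices: CO→257, PM2.5→192, NO₂→144, PM10→169, O₃→39. Overall AQI = max = 257; dominant pollutant is CO.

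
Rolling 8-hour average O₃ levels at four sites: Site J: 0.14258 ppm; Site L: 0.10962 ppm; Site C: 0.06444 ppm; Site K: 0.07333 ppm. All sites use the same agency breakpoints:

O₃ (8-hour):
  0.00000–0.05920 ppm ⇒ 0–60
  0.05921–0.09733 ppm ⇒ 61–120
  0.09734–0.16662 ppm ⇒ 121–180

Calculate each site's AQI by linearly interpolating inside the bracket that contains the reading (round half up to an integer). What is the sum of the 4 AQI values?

443

Site J: 0.14258 lies in 0.09734–0.16662, so I_lo=121, I_hi=180, C_lo=0.09734, C_hi=0.16662.
(180−121)/(0.16662−0.09734) × (0.14258−0.09734) + 121 = 59/0.06928 × 0.04524 + 121 ≈ 159.53 → 160.
Site L: 0.10962 lies in 0.09734–0.16662, so I_lo=121, I_hi=180, C_lo=0.09734, C_hi=0.16662.
(180−121)/(0.16662−0.09734) × (0.10962−0.09734) + 121 = 59/0.06928 × 0.01228 + 121 ≈ 131.46 → 131.
Site C 0.06444: bracket 0.05921–0.09733 → index 61–120; slope 59/0.03812, offset 0.00523.
AQI = 61 + 59/0.03812·0.00523 ≈ 69.09 ⇒ 69.
Site K: 0.07333 ∈ [0.05921, 0.09733] ↔ index [61, 120].
61 + (0.07333−0.05921)·(120−61)/(0.09733−0.05921) = 61 + 0.01412·59/0.03812 ≈ 82.85, so AQI = 83.
AQIs: Site J=160, Site L=131, Site C=69, Site K=83. Sum = 160 + 131 + 69 + 83 = 443.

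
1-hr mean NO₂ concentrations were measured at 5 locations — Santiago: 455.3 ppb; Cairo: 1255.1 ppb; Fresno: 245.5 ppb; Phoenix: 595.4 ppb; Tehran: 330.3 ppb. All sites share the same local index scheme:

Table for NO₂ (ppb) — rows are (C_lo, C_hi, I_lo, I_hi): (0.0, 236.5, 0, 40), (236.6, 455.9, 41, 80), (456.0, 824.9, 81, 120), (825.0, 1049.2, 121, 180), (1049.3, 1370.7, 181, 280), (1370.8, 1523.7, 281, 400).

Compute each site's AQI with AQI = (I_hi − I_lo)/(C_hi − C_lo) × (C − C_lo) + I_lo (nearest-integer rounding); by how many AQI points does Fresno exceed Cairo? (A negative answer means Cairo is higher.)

-201

Santiago: row 236.6–455.9 (AQI 41–80). (80−41)·(455.3−236.6)/(455.9−236.6) + 41 = 39·218.7/219.3 + 41 ≈ 79.89 → 80.
Cairo: 1255.1 ∈ [1049.3, 1370.7] ↔ index [181, 280].
181 + (1255.1−1049.3)·(280−181)/(1370.7−1049.3) = 181 + 205.8·99/321.4 ≈ 244.39, so AQI = 244.
Fresno: 245.5 lies in 236.6–455.9, so I_lo=41, I_hi=80, C_lo=236.6, C_hi=455.9.
(80−41)/(455.9−236.6) × (245.5−236.6) + 41 = 39/219.3 × 8.9 + 41 ≈ 42.58 → 43.
Phoenix: row 456.0–824.9 (AQI 81–120). (120−81)·(595.4−456.0)/(824.9−456.0) + 81 = 39·139.4/368.9 + 81 ≈ 95.74 → 96.
Tehran 330.3: bracket 236.6–455.9 → index 41–80; slope 39/219.3, offset 93.7.
AQI = 41 + 39/219.3·93.7 ≈ 57.66 ⇒ 58.
AQIs: Santiago=80, Cairo=244, Fresno=43, Phoenix=96, Tehran=58. Fresno (43) − Cairo (244) = -201.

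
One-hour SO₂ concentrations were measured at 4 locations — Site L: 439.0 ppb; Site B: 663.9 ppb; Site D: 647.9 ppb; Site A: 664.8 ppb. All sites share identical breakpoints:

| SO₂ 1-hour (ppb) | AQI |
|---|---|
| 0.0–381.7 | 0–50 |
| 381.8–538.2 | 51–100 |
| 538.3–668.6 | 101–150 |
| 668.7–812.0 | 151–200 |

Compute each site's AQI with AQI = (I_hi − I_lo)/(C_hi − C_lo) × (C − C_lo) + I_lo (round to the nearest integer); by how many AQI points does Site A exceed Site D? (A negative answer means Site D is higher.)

7

Site L: 439.0 ∈ [381.8, 538.2] ↔ index [51, 100].
51 + (439.0−381.8)·(100−51)/(538.2−381.8) = 51 + 57.2·49/156.4 ≈ 68.92, so AQI = 69.
Site B: 663.9 lies in 538.3–668.6, so I_lo=101, I_hi=150, C_lo=538.3, C_hi=668.6.
(150−101)/(668.6−538.3) × (663.9−538.3) + 101 = 49/130.3 × 125.6 + 101 ≈ 148.23 → 148.
Site D: row 538.3–668.6 (AQI 101–150). (150−101)·(647.9−538.3)/(668.6−538.3) + 101 = 49·109.6/130.3 + 101 ≈ 142.22 → 142.
Site A: 664.8 lies in 538.3–668.6, so I_lo=101, I_hi=150, C_lo=538.3, C_hi=668.6.
(150−101)/(668.6−538.3) × (664.8−538.3) + 101 = 49/130.3 × 126.5 + 101 ≈ 148.57 → 149.
AQIs: Site L=69, Site B=148, Site D=142, Site A=149. Site A (149) − Site D (142) = 7.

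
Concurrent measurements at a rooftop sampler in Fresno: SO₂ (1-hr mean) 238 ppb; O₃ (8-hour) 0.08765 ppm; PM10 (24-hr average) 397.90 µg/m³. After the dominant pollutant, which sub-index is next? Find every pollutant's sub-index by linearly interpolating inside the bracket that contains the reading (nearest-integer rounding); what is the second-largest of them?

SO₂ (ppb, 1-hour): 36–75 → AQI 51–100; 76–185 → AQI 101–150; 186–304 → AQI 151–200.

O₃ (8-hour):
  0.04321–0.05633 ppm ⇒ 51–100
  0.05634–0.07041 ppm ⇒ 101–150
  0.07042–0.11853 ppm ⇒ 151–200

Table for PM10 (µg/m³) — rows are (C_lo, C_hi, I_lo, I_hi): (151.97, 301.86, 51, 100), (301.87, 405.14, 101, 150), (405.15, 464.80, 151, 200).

169

SO₂: 238 lies in 186–304, so I_lo=151, I_hi=200, C_lo=186, C_hi=304.
(200−151)/(304−186) × (238−186) + 151 = 49/118 × 52 + 151 ≈ 172.59 → 173.
O₃: 0.08765 ∈ [0.07042, 0.11853] ↔ index [151, 200].
151 + (0.08765−0.07042)·(200−151)/(0.11853−0.07042) = 151 + 0.01723·49/0.04811 ≈ 168.55, so AQI = 169.
PM10 397.90: bracket 301.87–405.14 → index 101–150; slope 49/103.27, offset 96.03.
AQI = 101 + 49/103.27·96.03 ≈ 146.56 ⇒ 147.
Sub-indices: SO₂→173, O₃→169, PM10→147. Ranked high→low: 173, 169, 147. Second-highest sub-index = 169.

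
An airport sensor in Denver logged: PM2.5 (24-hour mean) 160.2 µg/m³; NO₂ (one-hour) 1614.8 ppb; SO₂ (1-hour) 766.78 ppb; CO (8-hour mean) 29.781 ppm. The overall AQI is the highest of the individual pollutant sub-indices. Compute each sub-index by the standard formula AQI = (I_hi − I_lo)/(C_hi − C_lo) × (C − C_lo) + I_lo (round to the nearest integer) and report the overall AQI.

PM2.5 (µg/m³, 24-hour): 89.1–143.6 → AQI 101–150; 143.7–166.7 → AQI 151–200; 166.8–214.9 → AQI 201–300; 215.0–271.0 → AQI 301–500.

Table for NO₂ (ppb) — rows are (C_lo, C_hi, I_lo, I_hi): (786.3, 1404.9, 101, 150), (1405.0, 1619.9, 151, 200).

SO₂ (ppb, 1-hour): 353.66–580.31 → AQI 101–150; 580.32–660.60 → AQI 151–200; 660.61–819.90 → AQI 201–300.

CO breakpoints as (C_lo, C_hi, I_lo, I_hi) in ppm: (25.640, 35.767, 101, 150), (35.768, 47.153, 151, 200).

267

PM2.5: 160.2 lies in 143.7–166.7, so I_lo=151, I_hi=200, C_lo=143.7, C_hi=166.7.
(200−151)/(166.7−143.7) × (160.2−143.7) + 151 = 49/23.0 × 16.5 + 151 ≈ 186.15 → 186.
NO₂: 1614.8 lies in 1405.0–1619.9, so I_lo=151, I_hi=200, C_lo=1405.0, C_hi=1619.9.
(200−151)/(1619.9−1405.0) × (1614.8−1405.0) + 151 = 49/214.9 × 209.8 + 151 ≈ 198.84 → 199.
SO₂ 766.78: bracket 660.61–819.90 → index 201–300; slope 99/159.29, offset 106.17.
AQI = 201 + 99/159.29·106.17 ≈ 266.99 ⇒ 267.
CO: 29.781 lies in 25.640–35.767, so I_lo=101, I_hi=150, C_lo=25.640, C_hi=35.767.
(150−101)/(35.767−25.640) × (29.781−25.640) + 101 = 49/10.127 × 4.141 + 101 ≈ 121.04 → 121.
Sub-indices: PM2.5→186, NO₂→199, SO₂→267, CO→121. Overall AQI = max = 267; dominant pollutant is SO₂.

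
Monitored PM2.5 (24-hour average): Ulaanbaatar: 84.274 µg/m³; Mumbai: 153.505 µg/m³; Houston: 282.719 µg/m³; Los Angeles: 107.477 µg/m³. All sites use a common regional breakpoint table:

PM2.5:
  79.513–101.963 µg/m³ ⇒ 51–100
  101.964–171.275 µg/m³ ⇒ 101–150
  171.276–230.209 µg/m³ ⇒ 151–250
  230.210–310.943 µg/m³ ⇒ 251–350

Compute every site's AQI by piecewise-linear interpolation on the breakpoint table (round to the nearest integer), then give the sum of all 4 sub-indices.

Ulaanbaatar: 84.274 lies in 79.513–101.963, so I_lo=51, I_hi=100, C_lo=79.513, C_hi=101.963.
(100−51)/(101.963−79.513) × (84.274−79.513) + 51 = 49/22.450 × 4.761 + 51 ≈ 61.39 → 61.
Mumbai: row 101.964–171.275 (AQI 101–150). (150−101)·(153.505−101.964)/(171.275−101.964) + 101 = 49·51.541/69.311 + 101 ≈ 137.44 → 137.
Houston 282.719: bracket 230.210–310.943 → index 251–350; slope 99/80.733, offset 52.509.
AQI = 251 + 99/80.733·52.509 ≈ 315.39 ⇒ 315.
Los Angeles: row 101.964–171.275 (AQI 101–150). (150−101)·(107.477−101.964)/(171.275−101.964) + 101 = 49·5.513/69.311 + 101 ≈ 104.90 → 105.
AQIs: Ulaanbaatar=61, Mumbai=137, Houston=315, Los Angeles=105. Sum = 61 + 137 + 315 + 105 = 618.

618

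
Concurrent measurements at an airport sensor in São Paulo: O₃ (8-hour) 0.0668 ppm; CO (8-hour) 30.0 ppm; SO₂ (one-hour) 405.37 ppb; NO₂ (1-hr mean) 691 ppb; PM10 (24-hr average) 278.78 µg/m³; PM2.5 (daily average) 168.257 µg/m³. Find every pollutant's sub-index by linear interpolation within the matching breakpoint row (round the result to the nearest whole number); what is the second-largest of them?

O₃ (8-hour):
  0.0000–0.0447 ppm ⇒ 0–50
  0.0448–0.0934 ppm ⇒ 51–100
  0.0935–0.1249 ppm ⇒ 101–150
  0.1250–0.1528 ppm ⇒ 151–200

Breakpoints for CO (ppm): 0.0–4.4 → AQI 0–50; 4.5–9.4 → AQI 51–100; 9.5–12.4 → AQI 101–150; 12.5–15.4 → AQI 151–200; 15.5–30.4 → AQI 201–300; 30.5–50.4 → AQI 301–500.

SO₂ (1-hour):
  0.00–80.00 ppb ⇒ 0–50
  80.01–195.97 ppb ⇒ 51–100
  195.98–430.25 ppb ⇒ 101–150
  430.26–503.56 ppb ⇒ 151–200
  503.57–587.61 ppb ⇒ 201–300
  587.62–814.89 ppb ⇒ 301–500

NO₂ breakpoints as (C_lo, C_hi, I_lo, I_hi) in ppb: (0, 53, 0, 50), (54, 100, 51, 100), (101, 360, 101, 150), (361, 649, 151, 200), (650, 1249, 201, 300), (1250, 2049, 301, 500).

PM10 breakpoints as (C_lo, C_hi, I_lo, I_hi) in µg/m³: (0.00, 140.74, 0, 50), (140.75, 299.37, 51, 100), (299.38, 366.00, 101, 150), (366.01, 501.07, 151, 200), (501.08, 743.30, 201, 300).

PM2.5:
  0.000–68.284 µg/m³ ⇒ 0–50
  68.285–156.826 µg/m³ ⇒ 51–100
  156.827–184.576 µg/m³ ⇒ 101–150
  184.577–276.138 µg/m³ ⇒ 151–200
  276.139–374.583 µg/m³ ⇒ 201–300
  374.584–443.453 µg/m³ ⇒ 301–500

208

O₃: 0.0668 lies in 0.0448–0.0934, so I_lo=51, I_hi=100, C_lo=0.0448, C_hi=0.0934.
(100−51)/(0.0934−0.0448) × (0.0668−0.0448) + 51 = 49/0.0486 × 0.0220 + 51 ≈ 73.18 → 73.
CO: 30.0 lies in 15.5–30.4, so I_lo=201, I_hi=300, C_lo=15.5, C_hi=30.4.
(300−201)/(30.4−15.5) × (30.0−15.5) + 201 = 99/14.9 × 14.5 + 201 ≈ 297.34 → 297.
SO₂: 405.37 ∈ [195.98, 430.25] ↔ index [101, 150].
101 + (405.37−195.98)·(150−101)/(430.25−195.98) = 101 + 209.39·49/234.27 ≈ 144.80, so AQI = 145.
NO₂: 691 lies in 650–1249, so I_lo=201, I_hi=300, C_lo=650, C_hi=1249.
(300−201)/(1249−650) × (691−650) + 201 = 99/599 × 41 + 201 ≈ 207.78 → 208.
PM10 278.78: bracket 140.75–299.37 → index 51–100; slope 49/158.62, offset 138.03.
AQI = 51 + 49/158.62·138.03 ≈ 93.64 ⇒ 94.
PM2.5: 168.257 ∈ [156.827, 184.576] ↔ index [101, 150].
101 + (168.257−156.827)·(150−101)/(184.576−156.827) = 101 + 11.430·49/27.749 ≈ 121.18, so AQI = 121.
Sub-indices: O₃→73, CO→297, SO₂→145, NO₂→208, PM10→94, PM2.5→121. Ranked high→low: 297, 208, 145, 121, 94, 73. Second-highest sub-index = 208.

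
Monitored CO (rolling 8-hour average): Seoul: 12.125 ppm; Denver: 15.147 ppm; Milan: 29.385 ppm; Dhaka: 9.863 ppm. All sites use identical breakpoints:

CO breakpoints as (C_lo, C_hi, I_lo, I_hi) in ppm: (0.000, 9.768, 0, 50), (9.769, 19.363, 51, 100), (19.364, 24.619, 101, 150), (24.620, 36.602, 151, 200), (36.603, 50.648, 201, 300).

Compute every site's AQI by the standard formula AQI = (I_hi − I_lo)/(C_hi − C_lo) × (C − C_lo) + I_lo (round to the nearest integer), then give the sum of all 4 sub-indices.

362

Seoul: 12.125 lies in 9.769–19.363, so I_lo=51, I_hi=100, C_lo=9.769, C_hi=19.363.
(100−51)/(19.363−9.769) × (12.125−9.769) + 51 = 49/9.594 × 2.356 + 51 ≈ 63.03 → 63.
Denver: 15.147 lies in 9.769–19.363, so I_lo=51, I_hi=100, C_lo=9.769, C_hi=19.363.
(100−51)/(19.363−9.769) × (15.147−9.769) + 51 = 49/9.594 × 5.378 + 51 ≈ 78.47 → 78.
Milan: row 24.620–36.602 (AQI 151–200). (200−151)·(29.385−24.620)/(36.602−24.620) + 151 = 49·4.765/11.982 + 151 ≈ 170.49 → 170.
Dhaka: row 9.769–19.363 (AQI 51–100). (100−51)·(9.863−9.769)/(19.363−9.769) + 51 = 49·0.094/9.594 + 51 ≈ 51.48 → 51.
AQIs: Seoul=63, Denver=78, Milan=170, Dhaka=51. Sum = 63 + 78 + 170 + 51 = 362.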